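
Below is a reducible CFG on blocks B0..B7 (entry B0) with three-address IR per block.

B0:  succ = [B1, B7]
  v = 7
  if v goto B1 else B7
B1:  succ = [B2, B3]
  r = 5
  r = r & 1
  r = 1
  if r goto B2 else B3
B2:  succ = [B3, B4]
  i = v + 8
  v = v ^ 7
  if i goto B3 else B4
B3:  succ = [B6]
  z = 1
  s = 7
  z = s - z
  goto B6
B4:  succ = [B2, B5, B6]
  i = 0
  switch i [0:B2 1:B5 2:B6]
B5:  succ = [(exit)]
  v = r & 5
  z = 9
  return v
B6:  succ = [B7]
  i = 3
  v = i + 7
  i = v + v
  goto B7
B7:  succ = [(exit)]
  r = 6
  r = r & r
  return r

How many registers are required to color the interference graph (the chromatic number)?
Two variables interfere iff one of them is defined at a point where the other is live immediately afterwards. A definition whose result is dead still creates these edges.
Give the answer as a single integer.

Block summaries:
  B0: {v} / ∅
  B1: {r} / ∅
  B2: {i,v} / {v}
  B3: {s,z} / ∅
  B4: {i} / ∅
  B5: {v,z} / {r}
  B6: {i,v} / ∅
  B7: {r} / ∅

Backward fixpoint:
  B0: in=∅ out={v}
  B1: in={v} out={r,v}
  B2: in={r,v} out={r,v}
  B3: in=∅ out=∅
  B4: in={r,v} out={r,v}
  B5: in={r} out=∅
  B6: in=∅ out=∅
  B7: in=∅ out=∅

Conflict graph:
  i — {r,v}
  r — {i,v}
  s — {z}
  v — {i,r,z}
  z — {s,v}

Colouring:
  {i,r,v} pairwise interfere (3-clique) ⇒ χ ≥ 3
  assign i→r1 r→r2 s→r0 v→r0 z→r1 — no edge inside a register ⇒ χ ≤ 3
  χ = 3

Answer: 3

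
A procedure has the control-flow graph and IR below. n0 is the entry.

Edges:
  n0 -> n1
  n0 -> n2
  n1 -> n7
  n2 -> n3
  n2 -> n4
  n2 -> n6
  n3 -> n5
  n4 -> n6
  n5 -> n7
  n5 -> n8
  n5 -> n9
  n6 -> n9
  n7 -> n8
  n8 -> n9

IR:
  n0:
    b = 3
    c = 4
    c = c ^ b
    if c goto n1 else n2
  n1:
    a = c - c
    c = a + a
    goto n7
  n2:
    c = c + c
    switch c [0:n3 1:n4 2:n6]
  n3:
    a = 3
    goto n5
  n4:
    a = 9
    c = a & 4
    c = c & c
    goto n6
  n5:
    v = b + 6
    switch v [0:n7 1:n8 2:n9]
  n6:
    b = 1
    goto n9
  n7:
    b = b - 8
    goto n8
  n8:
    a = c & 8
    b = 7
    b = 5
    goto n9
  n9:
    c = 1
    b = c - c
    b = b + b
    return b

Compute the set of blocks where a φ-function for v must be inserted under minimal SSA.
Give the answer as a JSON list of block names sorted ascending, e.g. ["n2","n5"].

idom tree: n1←n0 n2←n0 n3←n2 n4←n2 n5←n3 n6←n2 n7←n0 n8←n0 n9←n0
Dom at joins:
  n6: preds {n2,n4}: {n0,n2} ∩ {n0,n2,n4} = {n0,n2}; idom=n2
  n7: preds {n1,n5}: {n0,n1} ∩ {n0,n2,n3,n5} = {n0}; idom=n0
  n8: preds {n5,n7}: {n0,n2,n3,n5} ∩ {n0,n7} = {n0}; idom=n0
  n9: preds {n5,n6,n8}: {n0,n2,n3,n5} ∩ {n0,n2,n6} ∩ {n0,n8} = {n0}; idom=n0

Frontier:
  n6←n2: walk · to n2
  n6←n4: walk n4 to n2
  n7←n1: walk n1 to n0
  n7←n5: walk n5→n3→n2 to n0
  n8←n5: walk n5→n3→n2 to n0
  n8←n7: walk n7 to n0
  n9←n5: walk n5→n3→n2 to n0
  n9←n6: walk n6→n2 to n0
  n9←n8: walk n8 to n0
  n0: DF=∅
  n1: DF={n7}
  n2: DF={n7,n8,n9}
  n3: DF={n7,n8,n9}
  n4: DF={n6}
  n5: DF={n7,n8,n9}
  n6: DF={n9}
  n7: DF={n8}
  n8: DF={n9}
  n9: DF=∅

φ for v: defs {n5}
  DF⁺ = {n7,n8,n9}

Answer: ["n7", "n8", "n9"]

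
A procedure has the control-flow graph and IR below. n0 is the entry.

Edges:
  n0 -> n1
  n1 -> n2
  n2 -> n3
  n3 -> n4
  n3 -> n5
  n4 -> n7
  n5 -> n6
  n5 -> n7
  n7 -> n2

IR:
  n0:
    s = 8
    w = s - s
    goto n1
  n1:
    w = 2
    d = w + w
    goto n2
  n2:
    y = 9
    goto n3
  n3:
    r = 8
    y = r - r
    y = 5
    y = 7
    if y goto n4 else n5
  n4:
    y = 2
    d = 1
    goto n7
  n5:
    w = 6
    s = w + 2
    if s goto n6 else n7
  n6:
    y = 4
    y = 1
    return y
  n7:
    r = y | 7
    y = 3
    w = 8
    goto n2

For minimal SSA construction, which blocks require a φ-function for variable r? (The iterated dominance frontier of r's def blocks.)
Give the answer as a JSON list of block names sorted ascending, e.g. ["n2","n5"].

Answer: ["n2"]

Derivation:
idom tree: n1←n0 n2←n1 n3←n2 n4←n3 n5←n3 n6←n5 n7←n3
Join-block Dom:
  n2: preds {n1,n7}: {n0,n1} ∩ {n0,n1,n2,n3,n7} = {n0,n1}; idom=n1
  n7: preds {n4,n5}: {n0,n1,n2,n3,n4} ∩ {n0,n1,n2,n3,n5} = {n0,n1,n2,n3}; idom=n3

DF walk-up:
  join n2 pred n1: · stop@n1
  join n2 pred n7: n7→n3→n2 stop@n1
  join n7 pred n4: n4 stop@n3
  join n7 pred n5: n5 stop@n3
  n0: DF=∅
  n1: DF=∅
  n2: DF={n2}
  n3: DF={n2}
  n4: DF={n7}
  n5: DF={n7}
  n6: DF=∅
  n7: DF={n2}

φ for r: defs {n3,n7}
  DF⁺ = {n2}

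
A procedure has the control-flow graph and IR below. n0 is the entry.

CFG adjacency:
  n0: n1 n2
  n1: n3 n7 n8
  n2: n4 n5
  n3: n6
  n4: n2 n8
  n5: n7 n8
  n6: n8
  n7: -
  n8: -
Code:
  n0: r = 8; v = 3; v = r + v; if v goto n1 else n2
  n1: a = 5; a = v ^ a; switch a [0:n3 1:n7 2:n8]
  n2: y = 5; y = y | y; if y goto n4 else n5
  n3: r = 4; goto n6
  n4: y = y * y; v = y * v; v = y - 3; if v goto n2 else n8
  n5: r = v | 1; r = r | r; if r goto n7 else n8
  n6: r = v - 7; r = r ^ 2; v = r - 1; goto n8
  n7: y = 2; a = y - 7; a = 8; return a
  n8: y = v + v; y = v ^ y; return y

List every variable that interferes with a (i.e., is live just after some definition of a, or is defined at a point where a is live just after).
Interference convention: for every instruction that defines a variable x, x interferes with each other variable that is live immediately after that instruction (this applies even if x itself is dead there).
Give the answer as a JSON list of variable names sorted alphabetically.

Block summaries:
  n0 def {r,v} use ∅
  n1 def {a} use {v}
  n2 def {y} use ∅
  n3 def {r} use ∅
  n4 def {v,y} use {v,y}
  n5 def {r} use {v}
  n6 def {r,v} use {v}
  n7 def {a,y} use ∅
  n8 def {y} use {v}

Backward fixpoint:
  n0: in=∅ out={v}
  n1: in={v} out={v}
  n2: in={v} out={v,y}
  n3: in={v} out={v}
  n4: in={v,y} out={v}
  n5: in={v} out={v}
  n6: in={v} out={v}
  n7: in=∅ out=∅
  n8: in={v} out=∅

Conflict graph:
  a↔{v}
  r↔{v}
  v↔{a,r,y}
  y↔{v}

N(a) = ["v"]

Answer: ["v"]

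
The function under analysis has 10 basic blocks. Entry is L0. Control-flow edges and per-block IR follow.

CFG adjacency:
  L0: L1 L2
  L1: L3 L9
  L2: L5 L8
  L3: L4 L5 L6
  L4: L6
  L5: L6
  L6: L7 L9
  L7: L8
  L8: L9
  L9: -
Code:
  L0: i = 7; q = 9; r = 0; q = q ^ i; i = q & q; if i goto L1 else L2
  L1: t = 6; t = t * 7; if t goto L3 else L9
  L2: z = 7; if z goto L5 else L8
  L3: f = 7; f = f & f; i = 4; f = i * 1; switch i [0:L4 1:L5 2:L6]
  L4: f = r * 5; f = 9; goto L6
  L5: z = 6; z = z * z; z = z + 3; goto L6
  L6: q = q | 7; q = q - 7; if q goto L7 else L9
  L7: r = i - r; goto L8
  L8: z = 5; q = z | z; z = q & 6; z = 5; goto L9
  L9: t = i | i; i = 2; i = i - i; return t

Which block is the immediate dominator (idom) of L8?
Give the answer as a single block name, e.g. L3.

Answer: L0

Working:
idom tree: L1←L0 L2←L0 L3←L1 L4←L3 L5←L0 L6←L0 L7←L6 L8←L0 L9←L0
Join-block Dom:
  L5: preds {L2,L3}: {L0,L2} ∩ {L0,L1,L3} = {L0}; idom=L0
  L6: preds {L3,L4,L5}: {L0,L1,L3} ∩ {L0,L1,L3,L4} ∩ {L0,L5} = {L0}; idom=L0
  L8: preds {L2,L7}: {L0,L2} ∩ {L0,L6,L7} = {L0}; idom=L0
  L9: preds {L1,L6,L8}: {L0,L1} ∩ {L0,L6} ∩ {L0,L8} = {L0}; idom=L0

idom(L8) = L0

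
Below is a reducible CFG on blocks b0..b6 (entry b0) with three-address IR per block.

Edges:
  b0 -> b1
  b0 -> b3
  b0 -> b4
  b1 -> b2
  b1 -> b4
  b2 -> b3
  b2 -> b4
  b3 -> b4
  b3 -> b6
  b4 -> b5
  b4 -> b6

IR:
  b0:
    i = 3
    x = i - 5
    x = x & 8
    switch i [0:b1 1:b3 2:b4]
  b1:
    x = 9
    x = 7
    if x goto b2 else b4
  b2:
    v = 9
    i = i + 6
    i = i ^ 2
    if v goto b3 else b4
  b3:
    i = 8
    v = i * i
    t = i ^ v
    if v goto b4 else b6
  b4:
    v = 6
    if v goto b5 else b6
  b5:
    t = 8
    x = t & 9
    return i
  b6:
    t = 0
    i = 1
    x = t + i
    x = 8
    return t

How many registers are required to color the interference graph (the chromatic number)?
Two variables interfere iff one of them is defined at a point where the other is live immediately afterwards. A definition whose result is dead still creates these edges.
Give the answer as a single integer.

Answer: 3

Derivation:
def/use:
  b0 def {i,x} use ∅
  b1 def {x} use ∅
  b2 def {i,v} use {i}
  b3 def {i,t,v} use ∅
  b4 def {v} use ∅
  b5 def {t,x} use {i}
  b6 def {i,t,x} use ∅

Liveness:
  live b0: ∅→{i}
  live b1: {i}→{i}
  live b2: {i}→{i}
  live b3: ∅→{i}
  live b4: {i}→{i}
  live b5: {i}→∅
  live b6: ∅→∅

Conflict graph:
  i — {t,v,x}
  t — {i,v,x}
  v — {i,t}
  x — {i,t}

Colouring:
  clique {i,t,v} ⇒ need ≥ 3
  3-colouring: r0={i}  r1={t}  r2={v,x}
  χ = 3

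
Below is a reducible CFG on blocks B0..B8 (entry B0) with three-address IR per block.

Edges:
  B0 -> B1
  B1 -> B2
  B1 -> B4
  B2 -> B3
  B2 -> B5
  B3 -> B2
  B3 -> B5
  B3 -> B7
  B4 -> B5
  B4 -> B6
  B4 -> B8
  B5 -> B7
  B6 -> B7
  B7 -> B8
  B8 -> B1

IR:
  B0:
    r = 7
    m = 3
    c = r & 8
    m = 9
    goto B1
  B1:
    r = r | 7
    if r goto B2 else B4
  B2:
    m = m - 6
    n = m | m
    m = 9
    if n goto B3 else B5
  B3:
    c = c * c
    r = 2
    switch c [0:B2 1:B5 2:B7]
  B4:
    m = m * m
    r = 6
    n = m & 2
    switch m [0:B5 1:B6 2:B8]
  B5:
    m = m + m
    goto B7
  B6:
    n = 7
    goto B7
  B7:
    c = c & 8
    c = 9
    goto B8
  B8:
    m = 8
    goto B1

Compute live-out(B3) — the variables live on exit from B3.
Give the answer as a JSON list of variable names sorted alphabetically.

Block summaries:
  B0: {c,m,r} / ∅
  B1: {r} / {r}
  B2: {m,n} / {m}
  B3: {c,r} / {c}
  B4: {m,n,r} / {m}
  B5: {m} / {m}
  B6: {n} / ∅
  B7: {c} / {c}
  B8: {m} / ∅

Live sets:
  B0: in=∅ out={c,m,r}
  B1: in={c,m,r} out={c,m,r}
  B2: in={c,m,r} out={c,m,r}
  B3: in={c,m} out={c,m,r}
  B4: in={c,m} out={c,m,r}
  B5: in={c,m,r} out={c,r}
  B6: in={c,r} out={c,r}
  B7: in={c,r} out={c,r}
  B8: in={c,r} out={c,m,r}

live-out(B3) = ["c", "m", "r"]

Answer: ["c", "m", "r"]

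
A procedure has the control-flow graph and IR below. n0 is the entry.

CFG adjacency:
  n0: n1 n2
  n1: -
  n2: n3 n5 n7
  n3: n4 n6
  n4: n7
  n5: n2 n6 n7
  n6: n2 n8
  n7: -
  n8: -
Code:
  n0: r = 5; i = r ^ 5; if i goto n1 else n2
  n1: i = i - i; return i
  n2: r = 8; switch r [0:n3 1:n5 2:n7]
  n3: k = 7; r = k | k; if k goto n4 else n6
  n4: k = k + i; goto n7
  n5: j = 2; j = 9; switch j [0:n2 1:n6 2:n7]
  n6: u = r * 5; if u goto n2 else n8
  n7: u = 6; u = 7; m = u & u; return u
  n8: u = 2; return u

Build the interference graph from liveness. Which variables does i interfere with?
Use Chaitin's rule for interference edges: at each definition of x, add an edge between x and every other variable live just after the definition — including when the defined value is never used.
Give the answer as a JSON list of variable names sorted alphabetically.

Answer: ["j", "k", "r", "u"]

Derivation:
def/use:
  n0 def {i,r} use ∅
  n1 def {i} use {i}
  n2 def {r} use ∅
  n3 def {k,r} use ∅
  n4 def {k} use {i,k}
  n5 def {j} use ∅
  n6 def {u} use {r}
  n7 def {m,u} use ∅
  n8 def {u} use ∅

Backward fixpoint:
  n0 li=∅ lo={i}
  n1 li={i} lo=∅
  n2 li={i} lo={i,r}
  n3 li={i} lo={i,k,r}
  n4 li={i,k} lo=∅
  n5 li={i,r} lo={i,r}
  n6 li={i,r} lo={i}
  n7 li=∅ lo=∅
  n8 li=∅ lo=∅

Interference:
  i — {j,k,r,u}
  j — {i,r}
  k — {i,r}
  m — {u}
  r — {i,j,k}
  u — {i,m}

N(i) = ["j", "k", "r", "u"]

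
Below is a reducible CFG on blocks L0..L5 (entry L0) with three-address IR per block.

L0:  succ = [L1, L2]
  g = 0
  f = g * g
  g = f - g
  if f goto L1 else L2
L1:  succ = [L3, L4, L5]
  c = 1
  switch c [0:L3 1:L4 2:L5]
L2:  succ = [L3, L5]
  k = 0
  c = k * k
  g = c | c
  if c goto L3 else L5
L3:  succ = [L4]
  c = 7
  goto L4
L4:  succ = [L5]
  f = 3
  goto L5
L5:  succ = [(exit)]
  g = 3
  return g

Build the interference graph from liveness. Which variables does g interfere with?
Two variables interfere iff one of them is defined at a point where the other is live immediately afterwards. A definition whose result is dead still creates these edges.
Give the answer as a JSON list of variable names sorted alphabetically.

Answer: ["c", "f"]

Derivation:
Block summaries:
  L0: def={f,g} ue=∅
  L1: def={c} ue=∅
  L2: def={c,g,k} ue=∅
  L3: def={c} ue=∅
  L4: def={f} ue=∅
  L5: def={g} ue=∅

Live sets:
  live L0: ∅→∅
  live L1: ∅→∅
  live L2: ∅→∅
  live L3: ∅→∅
  live L4: ∅→∅
  live L5: ∅→∅

Interfere edges:
  c↔{g}
  f↔{g}
  g↔{c,f}
  k↔∅

N(g) = ["c", "f"]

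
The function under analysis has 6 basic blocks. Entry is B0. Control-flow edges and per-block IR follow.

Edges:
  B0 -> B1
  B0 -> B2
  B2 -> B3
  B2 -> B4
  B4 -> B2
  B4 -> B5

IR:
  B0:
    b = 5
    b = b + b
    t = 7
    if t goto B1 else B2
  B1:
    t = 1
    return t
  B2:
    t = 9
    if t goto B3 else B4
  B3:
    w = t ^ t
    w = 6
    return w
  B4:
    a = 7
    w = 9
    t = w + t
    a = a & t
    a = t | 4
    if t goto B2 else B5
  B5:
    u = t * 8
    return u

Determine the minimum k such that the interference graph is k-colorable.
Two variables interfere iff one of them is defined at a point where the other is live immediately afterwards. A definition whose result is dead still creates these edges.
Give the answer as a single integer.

Block summaries:
  B0: def={b,t} ue=∅
  B1: def={t} ue=∅
  B2: def={t} ue=∅
  B3: def={w} ue={t}
  B4: def={a,t,w} ue={t}
  B5: def={u} ue={t}

Live sets:
  live B0: ∅→∅
  live B1: ∅→∅
  live B2: ∅→{t}
  live B3: {t}→∅
  live B4: {t}→{t}
  live B5: {t}→∅

Conflict graph:
  a — {t,w}
  b — ∅
  t — {a,w}
  u — ∅
  w — {a,t}

Chromatic number:
  clique {a,t,w} ⇒ need ≥ 3
  assign a→c0 b→c0 t→c1 u→c0 w→c2 — no edge inside a register ⇒ χ ≤ 3
  χ = 3

Answer: 3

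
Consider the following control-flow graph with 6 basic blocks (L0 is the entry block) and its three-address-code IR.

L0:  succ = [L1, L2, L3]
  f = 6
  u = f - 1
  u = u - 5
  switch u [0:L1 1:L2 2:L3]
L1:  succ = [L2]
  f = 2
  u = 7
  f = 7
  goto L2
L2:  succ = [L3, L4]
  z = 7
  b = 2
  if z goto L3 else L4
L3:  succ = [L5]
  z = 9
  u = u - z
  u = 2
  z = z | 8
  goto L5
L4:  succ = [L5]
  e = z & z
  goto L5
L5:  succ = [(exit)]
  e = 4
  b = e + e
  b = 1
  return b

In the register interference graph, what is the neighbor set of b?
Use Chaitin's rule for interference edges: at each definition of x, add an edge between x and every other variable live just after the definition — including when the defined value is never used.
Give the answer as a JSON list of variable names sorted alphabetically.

Answer: ["u", "z"]

Analysis:
def/use:
  L0: {f,u} / ∅
  L1: {f,u} / ∅
  L2: {b,z} / ∅
  L3: {u,z} / {u}
  L4: {e} / {z}
  L5: {b,e} / ∅

Backward fixpoint:
  live L0: ∅→{u}
  live L1: ∅→{u}
  live L2: {u}→{u,z}
  live L3: {u}→∅
  live L4: {z}→∅
  live L5: ∅→∅

Conflict graph:
  b↔{u,z}
  e↔∅
  f↔{u}
  u↔{b,f,z}
  z↔{b,u}

N(b) = ["u", "z"]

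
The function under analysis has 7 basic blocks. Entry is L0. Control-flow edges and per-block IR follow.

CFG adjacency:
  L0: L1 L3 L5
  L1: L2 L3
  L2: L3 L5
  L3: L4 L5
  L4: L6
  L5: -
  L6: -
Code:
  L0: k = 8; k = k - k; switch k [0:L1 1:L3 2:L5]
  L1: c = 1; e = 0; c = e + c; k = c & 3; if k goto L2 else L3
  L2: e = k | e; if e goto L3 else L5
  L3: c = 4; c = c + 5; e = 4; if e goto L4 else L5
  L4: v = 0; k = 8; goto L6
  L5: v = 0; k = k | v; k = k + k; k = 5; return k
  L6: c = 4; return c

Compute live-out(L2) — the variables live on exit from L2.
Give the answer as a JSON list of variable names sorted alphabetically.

Answer: ["k"]

Derivation:
Block summaries:
  L0: {k} / ∅
  L1: {c,e,k} / ∅
  L2: {e} / {e,k}
  L3: {c,e} / ∅
  L4: {k,v} / ∅
  L5: {k,v} / {k}
  L6: {c} / ∅

Liveness:
  L0 li=∅ lo={k}
  L1 li=∅ lo={e,k}
  L2 li={e,k} lo={k}
  L3 li={k} lo={k}
  L4 li=∅ lo=∅
  L5 li={k} lo=∅
  L6 li=∅ lo=∅

live-out(L2) = ["k"]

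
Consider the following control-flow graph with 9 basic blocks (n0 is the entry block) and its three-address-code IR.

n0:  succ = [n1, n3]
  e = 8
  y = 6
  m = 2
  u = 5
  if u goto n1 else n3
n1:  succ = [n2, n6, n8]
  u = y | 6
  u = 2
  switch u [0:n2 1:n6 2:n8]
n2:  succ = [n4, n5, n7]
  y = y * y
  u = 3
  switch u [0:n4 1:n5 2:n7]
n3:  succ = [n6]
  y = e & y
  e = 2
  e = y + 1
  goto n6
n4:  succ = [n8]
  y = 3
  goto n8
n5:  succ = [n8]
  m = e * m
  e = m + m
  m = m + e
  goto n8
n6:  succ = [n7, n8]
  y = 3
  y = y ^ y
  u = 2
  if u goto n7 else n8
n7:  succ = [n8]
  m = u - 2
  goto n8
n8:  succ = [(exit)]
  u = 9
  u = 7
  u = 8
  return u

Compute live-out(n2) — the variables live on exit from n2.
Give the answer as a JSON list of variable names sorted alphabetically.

def/use:
  n0: def={e,m,u,y} ue=∅
  n1: def={u} ue={y}
  n2: def={u,y} ue={y}
  n3: def={e,y} ue={e,y}
  n4: def={y} ue=∅
  n5: def={e,m} ue={e,m}
  n6: def={u,y} ue=∅
  n7: def={m} ue={u}
  n8: def={u} ue=∅

Liveness:
  live n0: ∅→{e,m,y}
  live n1: {e,m,y}→{e,m,y}
  live n2: {e,m,y}→{e,m,u}
  live n3: {e,y}→∅
  live n4: ∅→∅
  live n5: {e,m}→∅
  live n6: ∅→{u}
  live n7: {u}→∅
  live n8: ∅→∅

live-out(n2) = ["e", "m", "u"]

Answer: ["e", "m", "u"]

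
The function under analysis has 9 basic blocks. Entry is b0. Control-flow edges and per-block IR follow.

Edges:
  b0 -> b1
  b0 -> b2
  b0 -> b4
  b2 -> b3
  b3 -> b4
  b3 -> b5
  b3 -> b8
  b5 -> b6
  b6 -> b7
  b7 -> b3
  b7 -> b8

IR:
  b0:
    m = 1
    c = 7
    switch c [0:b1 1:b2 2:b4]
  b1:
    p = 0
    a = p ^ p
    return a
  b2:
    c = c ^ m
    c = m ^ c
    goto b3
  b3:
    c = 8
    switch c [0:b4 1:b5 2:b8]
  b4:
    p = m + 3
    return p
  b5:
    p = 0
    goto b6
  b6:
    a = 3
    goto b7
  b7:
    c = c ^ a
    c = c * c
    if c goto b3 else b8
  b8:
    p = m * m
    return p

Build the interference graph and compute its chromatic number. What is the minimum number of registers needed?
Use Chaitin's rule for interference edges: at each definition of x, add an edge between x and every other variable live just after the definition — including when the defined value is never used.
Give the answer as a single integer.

def/use:
  b0: def={c,m} ue=∅
  b1: def={a,p} ue=∅
  b2: def={c} ue={c,m}
  b3: def={c} ue=∅
  b4: def={p} ue={m}
  b5: def={p} ue=∅
  b6: def={a} ue=∅
  b7: def={c} ue={a,c}
  b8: def={p} ue={m}

Live sets:
  live b0: ∅→{c,m}
  live b1: ∅→∅
  live b2: {c,m}→{m}
  live b3: {m}→{c,m}
  live b4: {m}→∅
  live b5: {c,m}→{c,m}
  live b6: {c,m}→{a,c,m}
  live b7: {a,c,m}→{m}
  live b8: {m}→∅

Interfere edges:
  a: {c,m}
  c: {a,m,p}
  m: {a,c,p}
  p: {c,m}

Colouring:
  lower bound: {a,c,m} mutually conflict ⇒ χ ≥ 3
  3-colouring: R0={c}  R1={m}  R2={a,p}
  χ = 3

Answer: 3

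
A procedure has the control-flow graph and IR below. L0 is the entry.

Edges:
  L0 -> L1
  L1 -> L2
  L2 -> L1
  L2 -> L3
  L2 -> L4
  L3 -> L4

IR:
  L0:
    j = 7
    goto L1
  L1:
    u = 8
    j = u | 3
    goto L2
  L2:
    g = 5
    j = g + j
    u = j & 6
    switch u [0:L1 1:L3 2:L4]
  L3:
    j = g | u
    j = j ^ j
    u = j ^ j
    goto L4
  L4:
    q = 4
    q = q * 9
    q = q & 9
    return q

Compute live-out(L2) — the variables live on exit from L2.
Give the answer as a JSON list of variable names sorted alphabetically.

def/use:
  L0: {j} / ∅
  L1: {j,u} / ∅
  L2: {g,j,u} / {j}
  L3: {j,u} / {g,u}
  L4: {q} / ∅

Liveness:
  L0 li=∅ lo=∅
  L1 li=∅ lo={j}
  L2 li={j} lo={g,u}
  L3 li={g,u} lo=∅
  L4 li=∅ lo=∅

live-out(L2) = ["g", "u"]

Answer: ["g", "u"]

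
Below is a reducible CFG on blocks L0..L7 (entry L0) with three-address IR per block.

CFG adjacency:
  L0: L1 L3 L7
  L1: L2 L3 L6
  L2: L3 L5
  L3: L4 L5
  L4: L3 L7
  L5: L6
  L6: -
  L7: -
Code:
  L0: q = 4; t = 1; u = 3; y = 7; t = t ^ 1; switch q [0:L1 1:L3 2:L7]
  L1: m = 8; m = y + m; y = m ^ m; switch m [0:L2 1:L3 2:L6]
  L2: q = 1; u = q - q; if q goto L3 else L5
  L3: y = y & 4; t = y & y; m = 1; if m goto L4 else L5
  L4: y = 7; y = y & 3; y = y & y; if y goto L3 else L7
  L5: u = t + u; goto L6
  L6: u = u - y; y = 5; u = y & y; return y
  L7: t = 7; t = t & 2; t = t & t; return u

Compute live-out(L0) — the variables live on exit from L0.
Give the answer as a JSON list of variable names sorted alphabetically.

Answer: ["t", "u", "y"]

Working:
Per-block:
  L0: def={q,t,u,y} ue=∅
  L1: def={m,y} ue={y}
  L2: def={q,u} ue=∅
  L3: def={m,t,y} ue={y}
  L4: def={y} ue=∅
  L5: def={u} ue={t,u}
  L6: def={u,y} ue={u,y}
  L7: def={t} ue={u}

Live sets:
  L0 li=∅ lo={t,u,y}
  L1 li={t,u,y} lo={t,u,y}
  L2 li={t,y} lo={t,u,y}
  L3 li={u,y} lo={t,u,y}
  L4 li={u} lo={u,y}
  L5 li={t,u,y} lo={u,y}
  L6 li={u,y} lo=∅
  L7 li={u} lo=∅

live-out(L0) = ["t", "u", "y"]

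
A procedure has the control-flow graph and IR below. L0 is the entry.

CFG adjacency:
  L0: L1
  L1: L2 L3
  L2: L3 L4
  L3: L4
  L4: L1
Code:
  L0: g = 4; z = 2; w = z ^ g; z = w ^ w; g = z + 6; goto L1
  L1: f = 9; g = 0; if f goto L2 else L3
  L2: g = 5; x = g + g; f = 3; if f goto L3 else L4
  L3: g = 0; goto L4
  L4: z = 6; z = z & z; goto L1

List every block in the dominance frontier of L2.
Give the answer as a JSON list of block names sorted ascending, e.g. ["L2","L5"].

idom tree: L1←L0 L2←L1 L3←L1 L4←L1
Dom at joins:
  L1: preds {L0,L4}: {L0} ∩ {L0,L1,L4} = {L0}; idom=L0
  L3: preds {L1,L2}: {L0,L1} ∩ {L0,L1,L2} = {L0,L1}; idom=L1
  L4: preds {L2,L3}: {L0,L1,L2} ∩ {L0,L1,L3} = {L0,L1}; idom=L1

DF walk-up:
  join L1 pred L0: · stop@L0
  join L1 pred L4: L4→L1 stop@L0
  join L3 pred L1: · stop@L1
  join L3 pred L2: L2 stop@L1
  join L4 pred L2: L2 stop@L1
  join L4 pred L3: L3 stop@L1
  L0 → ∅
  L1 → {L1}
  L2 → {L3,L4}
  L3 → {L4}
  L4 → {L1}

DF(L2) = ["L3", "L4"]

Answer: ["L3", "L4"]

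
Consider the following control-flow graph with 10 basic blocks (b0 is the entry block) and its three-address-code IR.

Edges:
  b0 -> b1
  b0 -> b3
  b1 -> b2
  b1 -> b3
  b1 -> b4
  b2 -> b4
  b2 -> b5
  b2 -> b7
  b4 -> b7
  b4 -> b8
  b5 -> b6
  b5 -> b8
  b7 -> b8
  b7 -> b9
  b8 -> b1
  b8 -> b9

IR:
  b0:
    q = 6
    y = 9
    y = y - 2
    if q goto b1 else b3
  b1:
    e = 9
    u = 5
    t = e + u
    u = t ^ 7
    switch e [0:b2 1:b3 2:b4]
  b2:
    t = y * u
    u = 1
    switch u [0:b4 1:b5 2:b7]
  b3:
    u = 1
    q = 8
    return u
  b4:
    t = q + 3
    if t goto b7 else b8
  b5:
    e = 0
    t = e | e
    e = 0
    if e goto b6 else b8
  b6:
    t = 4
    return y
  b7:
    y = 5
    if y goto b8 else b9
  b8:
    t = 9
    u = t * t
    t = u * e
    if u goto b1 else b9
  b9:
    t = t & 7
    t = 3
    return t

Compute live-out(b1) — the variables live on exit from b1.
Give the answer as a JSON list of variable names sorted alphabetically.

def/use:
  b0: {q,y} / ∅
  b1: {e,t,u} / ∅
  b2: {t,u} / {u,y}
  b3: {q,u} / ∅
  b4: {t} / {q}
  b5: {e,t} / ∅
  b6: {t} / {y}
  b7: {y} / ∅
  b8: {t,u} / {e}
  b9: {t} / {t}

Live sets:
  b0 li=∅ lo={q,y}
  b1 li={q,y} lo={e,q,u,y}
  b2 li={e,q,u,y} lo={e,q,t,y}
  b3 li=∅ lo=∅
  b4 li={e,q,y} lo={e,q,t,y}
  b5 li={q,y} lo={e,q,y}
  b6 li={y} lo=∅
  b7 li={e,q,t} lo={e,q,t,y}
  b8 li={e,q,y} lo={q,t,y}
  b9 li={t} lo=∅

live-out(b1) = ["e", "q", "u", "y"]

Answer: ["e", "q", "u", "y"]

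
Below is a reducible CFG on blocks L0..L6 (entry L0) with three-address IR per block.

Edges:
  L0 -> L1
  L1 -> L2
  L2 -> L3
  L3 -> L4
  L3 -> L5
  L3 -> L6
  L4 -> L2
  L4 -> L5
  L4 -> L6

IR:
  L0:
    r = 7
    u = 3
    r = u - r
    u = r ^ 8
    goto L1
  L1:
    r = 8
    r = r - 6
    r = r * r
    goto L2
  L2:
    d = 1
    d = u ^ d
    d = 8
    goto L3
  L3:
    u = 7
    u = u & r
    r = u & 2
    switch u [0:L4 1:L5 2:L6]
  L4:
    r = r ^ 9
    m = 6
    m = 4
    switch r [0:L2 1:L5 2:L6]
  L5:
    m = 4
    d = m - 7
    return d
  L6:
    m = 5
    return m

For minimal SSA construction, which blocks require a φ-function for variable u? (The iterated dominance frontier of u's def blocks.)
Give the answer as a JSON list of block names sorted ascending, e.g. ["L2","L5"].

idom tree: L1←L0 L2←L1 L3←L2 L4←L3 L5←L3 L6←L3
Dom at joins:
  L2: preds {L1,L4}: {L0,L1} ∩ {L0,L1,L2,L3,L4} = {L0,L1}; idom=L1
  L5: preds {L3,L4}: {L0,L1,L2,L3} ∩ {L0,L1,L2,L3,L4} = {L0,L1,L2,L3}; idom=L3
  L6: preds {L3,L4}: {L0,L1,L2,L3} ∩ {L0,L1,L2,L3,L4} = {L0,L1,L2,L3}; idom=L3

DF derivation:
  join L2 pred L1: · stop@L1
  join L2 pred L4: L4→L3→L2 stop@L1
  join L5 pred L3: · stop@L3
  join L5 pred L4: L4 stop@L3
  join L6 pred L3: · stop@L3
  join L6 pred L4: L4 stop@L3
  L0 → ∅
  L1 → ∅
  L2 → {L2}
  L3 → {L2}
  L4 → {L2,L5,L6}
  L5 → ∅
  L6 → ∅

φ for u: defs {L0,L3}
  DF⁺ = {L2}

Answer: ["L2"]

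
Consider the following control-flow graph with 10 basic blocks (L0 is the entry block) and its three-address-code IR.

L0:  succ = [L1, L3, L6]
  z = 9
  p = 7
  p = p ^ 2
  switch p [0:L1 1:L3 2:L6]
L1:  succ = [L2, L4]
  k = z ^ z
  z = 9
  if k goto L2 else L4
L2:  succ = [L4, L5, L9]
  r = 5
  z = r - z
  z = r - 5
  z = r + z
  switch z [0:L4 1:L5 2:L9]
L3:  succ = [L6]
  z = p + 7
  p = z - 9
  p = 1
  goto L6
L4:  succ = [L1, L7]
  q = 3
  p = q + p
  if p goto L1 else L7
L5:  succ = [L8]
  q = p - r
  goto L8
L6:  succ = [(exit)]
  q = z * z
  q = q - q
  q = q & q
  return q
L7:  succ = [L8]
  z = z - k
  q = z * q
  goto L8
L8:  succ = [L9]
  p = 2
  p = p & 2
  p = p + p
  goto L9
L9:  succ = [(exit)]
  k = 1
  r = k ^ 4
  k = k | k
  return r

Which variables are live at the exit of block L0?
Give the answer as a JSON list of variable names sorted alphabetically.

Answer: ["p", "z"]

Derivation:
Per-block:
  L0: def={p,z} ue=∅
  L1: def={k,z} ue={z}
  L2: def={r,z} ue={z}
  L3: def={p,z} ue={p}
  L4: def={p,q} ue={p}
  L5: def={q} ue={p,r}
  L6: def={q} ue={z}
  L7: def={q,z} ue={k,q,z}
  L8: def={p} ue=∅
  L9: def={k,r} ue=∅

Backward fixpoint:
  L0: in=∅ out={p,z}
  L1: in={p,z} out={k,p,z}
  L2: in={k,p,z} out={k,p,r,z}
  L3: in={p} out={z}
  L4: in={k,p,z} out={k,p,q,z}
  L5: in={p,r} out=∅
  L6: in={z} out=∅
  L7: in={k,q,z} out=∅
  L8: in=∅ out=∅
  L9: in=∅ out=∅

live-out(L0) = ["p", "z"]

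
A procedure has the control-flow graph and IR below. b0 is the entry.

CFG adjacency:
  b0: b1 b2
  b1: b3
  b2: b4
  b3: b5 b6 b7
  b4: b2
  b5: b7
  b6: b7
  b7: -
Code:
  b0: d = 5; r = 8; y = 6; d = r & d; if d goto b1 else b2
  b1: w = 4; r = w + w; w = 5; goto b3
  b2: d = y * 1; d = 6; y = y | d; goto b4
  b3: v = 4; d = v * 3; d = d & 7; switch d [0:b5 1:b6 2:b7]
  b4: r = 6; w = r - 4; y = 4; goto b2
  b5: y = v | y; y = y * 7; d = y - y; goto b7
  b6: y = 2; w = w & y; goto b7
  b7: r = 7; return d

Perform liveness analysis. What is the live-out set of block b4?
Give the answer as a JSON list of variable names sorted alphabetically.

Answer: ["y"]

Working:
Block summaries:
  b0: {d,r,y} / ∅
  b1: {r,w} / ∅
  b2: {d,y} / {y}
  b3: {d,v} / ∅
  b4: {r,w,y} / ∅
  b5: {d,y} / {v,y}
  b6: {w,y} / {w}
  b7: {r} / {d}

Live sets:
  b0 li=∅ lo={y}
  b1 li={y} lo={w,y}
  b2 li={y} lo=∅
  b3 li={w,y} lo={d,v,w,y}
  b4 li=∅ lo={y}
  b5 li={v,y} lo={d}
  b6 li={d,w} lo={d}
  b7 li={d} lo=∅

live-out(b4) = ["y"]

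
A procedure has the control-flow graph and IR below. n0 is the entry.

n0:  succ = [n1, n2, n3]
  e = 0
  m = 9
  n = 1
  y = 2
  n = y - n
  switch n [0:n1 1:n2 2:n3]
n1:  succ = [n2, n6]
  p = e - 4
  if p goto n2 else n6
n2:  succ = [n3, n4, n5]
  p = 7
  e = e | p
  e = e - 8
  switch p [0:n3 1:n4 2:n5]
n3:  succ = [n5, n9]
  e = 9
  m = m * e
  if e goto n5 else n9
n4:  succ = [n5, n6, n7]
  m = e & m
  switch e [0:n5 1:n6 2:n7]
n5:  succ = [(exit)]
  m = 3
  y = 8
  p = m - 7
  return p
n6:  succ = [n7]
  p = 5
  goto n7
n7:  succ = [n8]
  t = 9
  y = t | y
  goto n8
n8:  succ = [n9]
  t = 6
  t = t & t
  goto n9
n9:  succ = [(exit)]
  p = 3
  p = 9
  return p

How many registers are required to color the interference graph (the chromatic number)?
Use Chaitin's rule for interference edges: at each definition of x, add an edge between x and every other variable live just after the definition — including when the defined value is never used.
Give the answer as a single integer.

Block summaries:
  n0: def={e,m,n,y} ue=∅
  n1: def={p} ue={e}
  n2: def={e,p} ue={e}
  n3: def={e,m} ue={m}
  n4: def={m} ue={e,m}
  n5: def={m,p,y} ue=∅
  n6: def={p} ue=∅
  n7: def={t,y} ue={y}
  n8: def={t} ue=∅
  n9: def={p} ue=∅

Liveness:
  n0 li=∅ lo={e,m,y}
  n1 li={e,m,y} lo={e,m,y}
  n2 li={e,m,y} lo={e,m,y}
  n3 li={m} lo=∅
  n4 li={e,m,y} lo={y}
  n5 li=∅ lo=∅
  n6 li={y} lo={y}
  n7 li={y} lo=∅
  n8 li=∅ lo=∅
  n9 li=∅ lo=∅

Interference:
  e↔{m,n,p,y}
  m↔{e,n,p,y}
  n↔{e,m,y}
  p↔{e,m,y}
  t↔{y}
  y↔{e,m,n,p,t}

Colouring:
  lower bound: {e,m,n,y} mutually conflict ⇒ χ ≥ 4
  4-colouring: r0={y}  r1={e,t}  r2={m}  r3={n,p}
  χ = 4

Answer: 4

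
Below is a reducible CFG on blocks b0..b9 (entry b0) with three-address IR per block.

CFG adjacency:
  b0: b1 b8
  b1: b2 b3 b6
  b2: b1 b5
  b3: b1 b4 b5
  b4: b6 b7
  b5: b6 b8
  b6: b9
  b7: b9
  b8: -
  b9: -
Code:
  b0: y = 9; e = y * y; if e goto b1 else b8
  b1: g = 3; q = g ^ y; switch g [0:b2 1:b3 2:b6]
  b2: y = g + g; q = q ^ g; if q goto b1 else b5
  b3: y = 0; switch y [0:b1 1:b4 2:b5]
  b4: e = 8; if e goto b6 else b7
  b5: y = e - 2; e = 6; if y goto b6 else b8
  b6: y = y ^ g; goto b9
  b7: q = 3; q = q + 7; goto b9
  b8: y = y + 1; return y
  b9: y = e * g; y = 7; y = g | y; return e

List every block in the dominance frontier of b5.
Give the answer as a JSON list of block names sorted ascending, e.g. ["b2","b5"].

Answer: ["b6", "b8"]

Working:
idom tree: b1←b0 b2←b1 b3←b1 b4←b3 b5←b1 b6←b1 b7←b4 b8←b0 b9←b1
Dom at joins:
  b1: preds {b0,b2,b3}: {b0} ∩ {b0,b1,b2} ∩ {b0,b1,b3} = {b0}; idom=b0
  b5: preds {b2,b3}: {b0,b1,b2} ∩ {b0,b1,b3} = {b0,b1}; idom=b1
  b6: preds {b1,b4,b5}: {b0,b1} ∩ {b0,b1,b3,b4} ∩ {b0,b1,b5} = {b0,b1}; idom=b1
  b8: preds {b0,b5}: {b0} ∩ {b0,b1,b5} = {b0}; idom=b0
  b9: preds {b6,b7}: {b0,b1,b6} ∩ {b0,b1,b3,b4,b7} = {b0,b1}; idom=b1

DF walk-up:
  b1←b0: walk · to b0
  b1←b2: walk b2→b1 to b0
  b1←b3: walk b3→b1 to b0
  b5←b2: walk b2 to b1
  b5←b3: walk b3 to b1
  b6←b1: walk · to b1
  b6←b4: walk b4→b3 to b1
  b6←b5: walk b5 to b1
  b8←b0: walk · to b0
  b8←b5: walk b5→b1 to b0
  b9←b6: walk b6 to b1
  b9←b7: walk b7→b4→b3 to b1
  b0 → ∅
  b1 → {b1,b8}
  b2 → {b1,b5}
  b3 → {b1,b5,b6,b9}
  b4 → {b6,b9}
  b5 → {b6,b8}
  b6 → {b9}
  b7 → {b9}
  b8 → ∅
  b9 → ∅

DF(b5) = ["b6", "b8"]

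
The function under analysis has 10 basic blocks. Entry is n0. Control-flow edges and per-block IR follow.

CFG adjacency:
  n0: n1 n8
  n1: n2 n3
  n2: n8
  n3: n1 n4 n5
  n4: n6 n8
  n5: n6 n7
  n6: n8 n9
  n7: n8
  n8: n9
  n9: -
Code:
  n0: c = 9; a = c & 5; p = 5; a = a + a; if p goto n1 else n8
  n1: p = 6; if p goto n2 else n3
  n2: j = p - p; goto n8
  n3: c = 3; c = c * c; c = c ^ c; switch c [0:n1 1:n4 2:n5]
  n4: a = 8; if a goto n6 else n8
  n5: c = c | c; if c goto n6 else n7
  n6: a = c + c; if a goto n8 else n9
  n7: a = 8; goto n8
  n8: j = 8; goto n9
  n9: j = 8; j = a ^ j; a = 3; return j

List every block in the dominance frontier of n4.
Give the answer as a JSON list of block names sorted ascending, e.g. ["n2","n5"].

idom tree: n1←n0 n2←n1 n3←n1 n4←n3 n5←n3 n6←n3 n7←n5 n8←n0 n9←n0
Dom∩ at merges:
  n1: preds {n0,n3}: {n0} ∩ {n0,n1,n3} = {n0}; idom=n0
  n6: preds {n4,n5}: {n0,n1,n3,n4} ∩ {n0,n1,n3,n5} = {n0,n1,n3}; idom=n3
  n8: preds {n0,n2,n4,n6,n7}: {n0} ∩ {n0,n1,n2} ∩ {n0,n1,n3,n4} ∩ {n0,n1,n3,n6} ∩ {n0,n1,n3,n5,n7} = {n0}; idom=n0
  n9: preds {n6,n8}: {n0,n1,n3,n6} ∩ {n0,n8} = {n0}; idom=n0

DF derivation:
  n1←n0: walk · to n0
  n1←n3: walk n3→n1 to n0
  n6←n4: walk n4 to n3
  n6←n5: walk n5 to n3
  n8←n0: walk · to n0
  n8←n2: walk n2→n1 to n0
  n8←n4: walk n4→n3→n1 to n0
  n8←n6: walk n6→n3→n1 to n0
  n8←n7: walk n7→n5→n3→n1 to n0
  n9←n6: walk n6→n3→n1 to n0
  n9←n8: walk n8 to n0
  n0 → ∅
  n1 → {n1,n8,n9}
  n2 → {n8}
  n3 → {n1,n8,n9}
  n4 → {n6,n8}
  n5 → {n6,n8}
  n6 → {n8,n9}
  n7 → {n8}
  n8 → {n9}
  n9 → ∅

DF(n4) = ["n6", "n8"]

Answer: ["n6", "n8"]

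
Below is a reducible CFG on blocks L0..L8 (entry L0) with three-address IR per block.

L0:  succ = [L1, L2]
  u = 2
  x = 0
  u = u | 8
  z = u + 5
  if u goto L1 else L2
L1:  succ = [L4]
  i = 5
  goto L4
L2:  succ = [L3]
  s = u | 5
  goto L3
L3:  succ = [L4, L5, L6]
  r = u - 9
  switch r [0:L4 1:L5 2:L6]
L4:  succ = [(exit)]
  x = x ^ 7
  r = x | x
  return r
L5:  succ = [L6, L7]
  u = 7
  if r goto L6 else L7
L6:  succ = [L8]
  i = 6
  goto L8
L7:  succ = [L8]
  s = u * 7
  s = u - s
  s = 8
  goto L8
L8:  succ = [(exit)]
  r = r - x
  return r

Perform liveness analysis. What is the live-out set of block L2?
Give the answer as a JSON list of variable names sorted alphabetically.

Answer: ["u", "x"]

Working:
Per-block:
  L0: def={u,x,z} ue=∅
  L1: def={i} ue=∅
  L2: def={s} ue={u}
  L3: def={r} ue={u}
  L4: def={r,x} ue={x}
  L5: def={u} ue={r}
  L6: def={i} ue=∅
  L7: def={s} ue={u}
  L8: def={r} ue={r,x}

Liveness:
  L0: in=∅ out={u,x}
  L1: in={x} out={x}
  L2: in={u,x} out={u,x}
  L3: in={u,x} out={r,x}
  L4: in={x} out=∅
  L5: in={r,x} out={r,u,x}
  L6: in={r,x} out={r,x}
  L7: in={r,u,x} out={r,x}
  L8: in={r,x} out=∅

live-out(L2) = ["u", "x"]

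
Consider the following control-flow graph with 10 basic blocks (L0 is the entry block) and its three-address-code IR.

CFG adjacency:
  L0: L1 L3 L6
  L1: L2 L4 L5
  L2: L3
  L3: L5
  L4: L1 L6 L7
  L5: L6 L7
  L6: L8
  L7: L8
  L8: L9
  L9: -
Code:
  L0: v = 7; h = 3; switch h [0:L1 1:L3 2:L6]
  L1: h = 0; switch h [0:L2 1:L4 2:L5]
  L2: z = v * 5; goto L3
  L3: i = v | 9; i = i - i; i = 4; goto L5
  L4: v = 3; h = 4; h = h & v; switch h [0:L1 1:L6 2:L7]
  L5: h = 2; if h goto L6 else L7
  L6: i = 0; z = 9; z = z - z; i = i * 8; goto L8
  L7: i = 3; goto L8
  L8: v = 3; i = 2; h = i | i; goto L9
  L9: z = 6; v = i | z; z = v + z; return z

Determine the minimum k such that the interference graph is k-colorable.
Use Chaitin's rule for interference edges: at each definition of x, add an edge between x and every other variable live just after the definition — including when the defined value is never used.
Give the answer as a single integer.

Answer: 2

Analysis:
def/use:
  L0: {h,v} / ∅
  L1: {h} / ∅
  L2: {z} / {v}
  L3: {i} / {v}
  L4: {h,v} / ∅
  L5: {h} / ∅
  L6: {i,z} / ∅
  L7: {i} / ∅
  L8: {h,i,v} / ∅
  L9: {v,z} / {i}

Liveness:
  L0 li=∅ lo={v}
  L1 li={v} lo={v}
  L2 li={v} lo={v}
  L3 li={v} lo=∅
  L4 li=∅ lo={v}
  L5 li=∅ lo=∅
  L6 li=∅ lo=∅
  L7 li=∅ lo=∅
  L8 li=∅ lo={i}
  L9 li={i} lo=∅

Interfere edges:
  h↔{i,v}
  i↔{h,z}
  v↔{h,z}
  z↔{i,v}

Registers:
  lower bound: {h,i} mutually conflict ⇒ χ ≥ 2
  assign h→r0 i→r1 v→r1 z→r0 — no edge inside a register ⇒ χ ≤ 2
  χ = 2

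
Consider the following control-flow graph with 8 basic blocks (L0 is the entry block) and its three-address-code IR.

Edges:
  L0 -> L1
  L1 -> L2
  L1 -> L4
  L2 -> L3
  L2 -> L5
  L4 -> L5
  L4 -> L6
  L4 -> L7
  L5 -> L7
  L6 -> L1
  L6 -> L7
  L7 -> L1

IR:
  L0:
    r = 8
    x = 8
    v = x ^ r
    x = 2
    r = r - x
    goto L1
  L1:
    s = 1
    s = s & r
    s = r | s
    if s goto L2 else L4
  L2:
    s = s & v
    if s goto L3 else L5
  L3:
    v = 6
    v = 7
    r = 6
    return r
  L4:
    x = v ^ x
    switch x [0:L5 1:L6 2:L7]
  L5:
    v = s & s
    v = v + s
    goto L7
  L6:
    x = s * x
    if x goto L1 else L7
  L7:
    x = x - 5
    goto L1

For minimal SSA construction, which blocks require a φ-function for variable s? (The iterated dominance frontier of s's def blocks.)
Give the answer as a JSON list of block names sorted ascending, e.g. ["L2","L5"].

idom tree: L1←L0 L2←L1 L3←L2 L4←L1 L5←L1 L6←L4 L7←L1
Dom at joins:
  L1: preds {L0,L6,L7}: {L0} ∩ {L0,L1,L4,L6} ∩ {L0,L1,L7} = {L0}; idom=L0
  L5: preds {L2,L4}: {L0,L1,L2} ∩ {L0,L1,L4} = {L0,L1}; idom=L1
  L7: preds {L4,L5,L6}: {L0,L1,L4} ∩ {L0,L1,L5} ∩ {L0,L1,L4,L6} = {L0,L1}; idom=L1

DF walk-up:
  L1←L0: walk · to L0
  L1←L6: walk L6→L4→L1 to L0
  L1←L7: walk L7→L1 to L0
  L5←L2: walk L2 to L1
  L5←L4: walk L4 to L1
  L7←L4: walk L4 to L1
  L7←L5: walk L5 to L1
  L7←L6: walk L6→L4 to L1
  L0: DF=∅
  L1: DF={L1}
  L2: DF={L5}
  L3: DF=∅
  L4: DF={L1,L5,L7}
  L5: DF={L7}
  L6: DF={L1,L7}
  L7: DF={L1}

φ for s: defs {L1,L2}
  DF⁺ = {L1,L5,L7}

Answer: ["L1", "L5", "L7"]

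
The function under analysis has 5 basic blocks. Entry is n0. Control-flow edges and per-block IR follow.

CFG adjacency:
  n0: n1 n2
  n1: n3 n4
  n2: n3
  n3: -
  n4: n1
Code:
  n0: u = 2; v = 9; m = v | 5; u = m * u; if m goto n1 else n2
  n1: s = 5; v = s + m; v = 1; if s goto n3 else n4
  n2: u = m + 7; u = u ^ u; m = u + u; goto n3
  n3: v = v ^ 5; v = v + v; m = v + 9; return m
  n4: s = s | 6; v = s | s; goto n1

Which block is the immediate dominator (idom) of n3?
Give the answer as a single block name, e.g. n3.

idom tree: n1←n0 n2←n0 n3←n0 n4←n1
Dom∩ at merges:
  n1: preds {n0,n4}: {n0} ∩ {n0,n1,n4} = {n0}; idom=n0
  n3: preds {n1,n2}: {n0,n1} ∩ {n0,n2} = {n0}; idom=n0

idom(n3) = n0

Answer: n0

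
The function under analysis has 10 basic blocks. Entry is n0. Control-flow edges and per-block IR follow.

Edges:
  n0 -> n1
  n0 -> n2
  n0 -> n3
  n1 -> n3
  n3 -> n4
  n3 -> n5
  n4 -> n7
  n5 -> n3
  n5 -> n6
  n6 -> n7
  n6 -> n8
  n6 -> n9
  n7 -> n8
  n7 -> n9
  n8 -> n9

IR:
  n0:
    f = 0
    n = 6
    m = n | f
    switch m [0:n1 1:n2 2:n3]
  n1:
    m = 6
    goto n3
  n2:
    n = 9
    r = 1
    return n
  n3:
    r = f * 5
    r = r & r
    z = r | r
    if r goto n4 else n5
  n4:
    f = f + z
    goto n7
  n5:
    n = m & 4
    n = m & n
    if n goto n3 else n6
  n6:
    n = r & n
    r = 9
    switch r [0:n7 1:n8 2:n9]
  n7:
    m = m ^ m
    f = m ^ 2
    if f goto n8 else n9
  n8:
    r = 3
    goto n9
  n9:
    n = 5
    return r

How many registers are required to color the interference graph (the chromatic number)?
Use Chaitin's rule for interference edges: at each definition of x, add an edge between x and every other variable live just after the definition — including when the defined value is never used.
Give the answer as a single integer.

Block summaries:
  n0 def {f,m,n} use ∅
  n1 def {m} use ∅
  n2 def {n,r} use ∅
  n3 def {r,z} use {f}
  n4 def {f} use {f,z}
  n5 def {n} use {m}
  n6 def {n,r} use {n,r}
  n7 def {f,m} use {m}
  n8 def {r} use ∅
  n9 def {n} use {r}

Backward fixpoint:
  n0 li=∅ lo={f,m}
  n1 li={f} lo={f,m}
  n2 li=∅ lo=∅
  n3 li={f,m} lo={f,m,r,z}
  n4 li={f,m,r,z} lo={m,r}
  n5 li={f,m,r} lo={f,m,n,r}
  n6 li={m,n,r} lo={m,r}
  n7 li={m,r} lo={r}
  n8 li=∅ lo={r}
  n9 li={r} lo=∅

Interfere edges:
  f↔{m,n,r,z}
  m↔{f,n,r,z}
  n↔{f,m,r}
  r↔{f,m,n,z}
  z↔{f,m,r}

Colouring:
  lower bound: {f,m,n,r} mutually conflict ⇒ χ ≥ 4
  4-colouring: r0={f}  r1={m}  r2={r}  r3={n,z}
  χ = 4

Answer: 4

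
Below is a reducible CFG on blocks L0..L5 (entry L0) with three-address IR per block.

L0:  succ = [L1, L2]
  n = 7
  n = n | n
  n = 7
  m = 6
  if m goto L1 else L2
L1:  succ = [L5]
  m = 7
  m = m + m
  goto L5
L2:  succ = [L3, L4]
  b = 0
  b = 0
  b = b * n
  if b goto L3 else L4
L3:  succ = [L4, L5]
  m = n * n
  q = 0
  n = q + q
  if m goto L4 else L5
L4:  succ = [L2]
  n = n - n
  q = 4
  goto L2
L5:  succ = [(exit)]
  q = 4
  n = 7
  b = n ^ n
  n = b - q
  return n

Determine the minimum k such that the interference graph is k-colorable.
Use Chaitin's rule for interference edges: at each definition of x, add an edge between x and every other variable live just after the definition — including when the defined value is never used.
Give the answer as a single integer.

def/use:
  L0: {m,n} / ∅
  L1: {m} / ∅
  L2: {b} / {n}
  L3: {m,n,q} / {n}
  L4: {n,q} / {n}
  L5: {b,n,q} / ∅

Liveness:
  L0 li=∅ lo={n}
  L1 li=∅ lo=∅
  L2 li={n} lo={n}
  L3 li={n} lo={n}
  L4 li={n} lo={n}
  L5 li=∅ lo=∅

Interfere edges:
  b: {n,q}
  m: {n,q}
  n: {b,m,q}
  q: {b,m,n}

Colouring:
  lower bound: {b,n,q} mutually conflict ⇒ χ ≥ 3
  3-colouring: R0={n}  R1={q}  R2={b,m}
  χ = 3

Answer: 3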